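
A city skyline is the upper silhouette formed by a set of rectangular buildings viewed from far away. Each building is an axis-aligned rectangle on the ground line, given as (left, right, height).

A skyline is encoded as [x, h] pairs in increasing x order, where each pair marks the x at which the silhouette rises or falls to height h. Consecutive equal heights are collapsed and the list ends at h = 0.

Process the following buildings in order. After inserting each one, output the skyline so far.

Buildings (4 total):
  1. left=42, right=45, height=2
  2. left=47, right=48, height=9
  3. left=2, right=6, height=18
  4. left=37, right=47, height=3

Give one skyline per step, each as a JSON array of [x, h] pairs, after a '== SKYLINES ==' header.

== SKYLINES ==
[[42,2],[45,0]]
[[42,2],[45,0],[47,9],[48,0]]
[[2,18],[6,0],[42,2],[45,0],[47,9],[48,0]]
[[2,18],[6,0],[37,3],[47,9],[48,0]]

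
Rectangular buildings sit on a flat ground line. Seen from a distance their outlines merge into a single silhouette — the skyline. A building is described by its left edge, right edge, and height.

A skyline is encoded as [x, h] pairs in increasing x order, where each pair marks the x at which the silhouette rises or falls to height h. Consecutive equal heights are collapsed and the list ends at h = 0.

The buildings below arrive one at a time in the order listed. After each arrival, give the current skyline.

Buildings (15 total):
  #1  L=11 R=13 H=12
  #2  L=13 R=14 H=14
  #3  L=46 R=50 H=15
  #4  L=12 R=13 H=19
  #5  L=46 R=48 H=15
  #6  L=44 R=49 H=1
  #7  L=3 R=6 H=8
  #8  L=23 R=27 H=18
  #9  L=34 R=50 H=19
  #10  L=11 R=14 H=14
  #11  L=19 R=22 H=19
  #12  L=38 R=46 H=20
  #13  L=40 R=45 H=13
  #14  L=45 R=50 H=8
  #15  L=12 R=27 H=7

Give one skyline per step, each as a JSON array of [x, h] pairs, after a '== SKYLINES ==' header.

== SKYLINES ==
[[11,12],[13,0]]
[[11,12],[13,14],[14,0]]
[[11,12],[13,14],[14,0],[46,15],[50,0]]
[[11,12],[12,19],[13,14],[14,0],[46,15],[50,0]]
[[11,12],[12,19],[13,14],[14,0],[46,15],[50,0]]
[[11,12],[12,19],[13,14],[14,0],[44,1],[46,15],[50,0]]
[[3,8],[6,0],[11,12],[12,19],[13,14],[14,0],[44,1],[46,15],[50,0]]
[[3,8],[6,0],[11,12],[12,19],[13,14],[14,0],[23,18],[27,0],[44,1],[46,15],[50,0]]
[[3,8],[6,0],[11,12],[12,19],[13,14],[14,0],[23,18],[27,0],[34,19],[50,0]]
[[3,8],[6,0],[11,14],[12,19],[13,14],[14,0],[23,18],[27,0],[34,19],[50,0]]
[[3,8],[6,0],[11,14],[12,19],[13,14],[14,0],[19,19],[22,0],[23,18],[27,0],[34,19],[50,0]]
[[3,8],[6,0],[11,14],[12,19],[13,14],[14,0],[19,19],[22,0],[23,18],[27,0],[34,19],[38,20],[46,19],[50,0]]
[[3,8],[6,0],[11,14],[12,19],[13,14],[14,0],[19,19],[22,0],[23,18],[27,0],[34,19],[38,20],[46,19],[50,0]]
[[3,8],[6,0],[11,14],[12,19],[13,14],[14,0],[19,19],[22,0],[23,18],[27,0],[34,19],[38,20],[46,19],[50,0]]
[[3,8],[6,0],[11,14],[12,19],[13,14],[14,7],[19,19],[22,7],[23,18],[27,0],[34,19],[38,20],[46,19],[50,0]]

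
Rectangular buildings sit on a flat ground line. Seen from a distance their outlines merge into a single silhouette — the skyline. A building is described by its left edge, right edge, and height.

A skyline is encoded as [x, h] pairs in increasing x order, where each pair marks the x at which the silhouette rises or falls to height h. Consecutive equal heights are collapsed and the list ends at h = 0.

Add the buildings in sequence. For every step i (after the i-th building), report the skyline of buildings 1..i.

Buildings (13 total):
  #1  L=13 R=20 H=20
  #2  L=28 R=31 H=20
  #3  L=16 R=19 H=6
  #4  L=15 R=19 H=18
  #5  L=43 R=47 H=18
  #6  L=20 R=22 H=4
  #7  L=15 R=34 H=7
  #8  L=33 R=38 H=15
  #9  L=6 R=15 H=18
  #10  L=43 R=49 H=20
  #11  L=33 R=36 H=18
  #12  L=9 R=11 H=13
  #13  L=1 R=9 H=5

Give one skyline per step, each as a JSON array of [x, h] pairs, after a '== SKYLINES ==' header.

== SKYLINES ==
[[13,20],[20,0]]
[[13,20],[20,0],[28,20],[31,0]]
[[13,20],[20,0],[28,20],[31,0]]
[[13,20],[20,0],[28,20],[31,0]]
[[13,20],[20,0],[28,20],[31,0],[43,18],[47,0]]
[[13,20],[20,4],[22,0],[28,20],[31,0],[43,18],[47,0]]
[[13,20],[20,7],[28,20],[31,7],[34,0],[43,18],[47,0]]
[[13,20],[20,7],[28,20],[31,7],[33,15],[38,0],[43,18],[47,0]]
[[6,18],[13,20],[20,7],[28,20],[31,7],[33,15],[38,0],[43,18],[47,0]]
[[6,18],[13,20],[20,7],[28,20],[31,7],[33,15],[38,0],[43,20],[49,0]]
[[6,18],[13,20],[20,7],[28,20],[31,7],[33,18],[36,15],[38,0],[43,20],[49,0]]
[[6,18],[13,20],[20,7],[28,20],[31,7],[33,18],[36,15],[38,0],[43,20],[49,0]]
[[1,5],[6,18],[13,20],[20,7],[28,20],[31,7],[33,18],[36,15],[38,0],[43,20],[49,0]]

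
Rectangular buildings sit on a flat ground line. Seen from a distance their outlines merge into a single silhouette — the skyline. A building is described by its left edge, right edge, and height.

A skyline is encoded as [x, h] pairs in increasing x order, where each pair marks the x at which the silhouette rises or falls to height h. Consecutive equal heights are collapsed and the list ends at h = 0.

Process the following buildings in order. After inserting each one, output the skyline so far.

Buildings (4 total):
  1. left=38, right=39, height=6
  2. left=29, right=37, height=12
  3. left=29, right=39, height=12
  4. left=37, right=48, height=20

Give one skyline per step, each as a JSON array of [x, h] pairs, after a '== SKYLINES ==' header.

== SKYLINES ==
[[38,6],[39,0]]
[[29,12],[37,0],[38,6],[39,0]]
[[29,12],[39,0]]
[[29,12],[37,20],[48,0]]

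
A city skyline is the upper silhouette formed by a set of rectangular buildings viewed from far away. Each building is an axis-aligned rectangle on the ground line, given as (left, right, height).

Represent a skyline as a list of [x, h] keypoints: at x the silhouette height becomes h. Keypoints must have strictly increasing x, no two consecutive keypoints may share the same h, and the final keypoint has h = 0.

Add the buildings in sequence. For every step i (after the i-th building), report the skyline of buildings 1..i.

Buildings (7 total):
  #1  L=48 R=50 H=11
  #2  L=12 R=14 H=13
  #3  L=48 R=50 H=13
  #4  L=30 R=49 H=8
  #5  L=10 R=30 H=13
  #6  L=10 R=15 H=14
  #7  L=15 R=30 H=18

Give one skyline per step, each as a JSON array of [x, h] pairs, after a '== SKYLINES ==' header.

== SKYLINES ==
[[48,11],[50,0]]
[[12,13],[14,0],[48,11],[50,0]]
[[12,13],[14,0],[48,13],[50,0]]
[[12,13],[14,0],[30,8],[48,13],[50,0]]
[[10,13],[30,8],[48,13],[50,0]]
[[10,14],[15,13],[30,8],[48,13],[50,0]]
[[10,14],[15,18],[30,8],[48,13],[50,0]]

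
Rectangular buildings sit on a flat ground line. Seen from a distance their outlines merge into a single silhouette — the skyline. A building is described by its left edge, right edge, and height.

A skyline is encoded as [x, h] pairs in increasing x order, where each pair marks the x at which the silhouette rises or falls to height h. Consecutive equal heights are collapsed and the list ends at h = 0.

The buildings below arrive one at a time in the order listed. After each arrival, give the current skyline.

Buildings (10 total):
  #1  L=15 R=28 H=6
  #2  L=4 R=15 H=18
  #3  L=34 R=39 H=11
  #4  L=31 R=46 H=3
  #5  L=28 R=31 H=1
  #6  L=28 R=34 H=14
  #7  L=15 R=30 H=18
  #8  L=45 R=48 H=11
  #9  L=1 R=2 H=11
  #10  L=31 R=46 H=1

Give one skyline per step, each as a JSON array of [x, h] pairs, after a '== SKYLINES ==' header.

== SKYLINES ==
[[15,6],[28,0]]
[[4,18],[15,6],[28,0]]
[[4,18],[15,6],[28,0],[34,11],[39,0]]
[[4,18],[15,6],[28,0],[31,3],[34,11],[39,3],[46,0]]
[[4,18],[15,6],[28,1],[31,3],[34,11],[39,3],[46,0]]
[[4,18],[15,6],[28,14],[34,11],[39,3],[46,0]]
[[4,18],[30,14],[34,11],[39,3],[46,0]]
[[4,18],[30,14],[34,11],[39,3],[45,11],[48,0]]
[[1,11],[2,0],[4,18],[30,14],[34,11],[39,3],[45,11],[48,0]]
[[1,11],[2,0],[4,18],[30,14],[34,11],[39,3],[45,11],[48,0]]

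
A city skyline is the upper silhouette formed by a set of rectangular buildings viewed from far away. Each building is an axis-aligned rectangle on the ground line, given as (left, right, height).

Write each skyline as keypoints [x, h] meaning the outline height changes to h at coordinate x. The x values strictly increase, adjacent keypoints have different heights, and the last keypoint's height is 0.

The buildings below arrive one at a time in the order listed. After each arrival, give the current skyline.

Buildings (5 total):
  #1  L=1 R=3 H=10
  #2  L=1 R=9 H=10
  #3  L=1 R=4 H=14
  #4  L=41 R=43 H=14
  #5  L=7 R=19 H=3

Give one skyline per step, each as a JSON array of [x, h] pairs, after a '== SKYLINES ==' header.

== SKYLINES ==
[[1,10],[3,0]]
[[1,10],[9,0]]
[[1,14],[4,10],[9,0]]
[[1,14],[4,10],[9,0],[41,14],[43,0]]
[[1,14],[4,10],[9,3],[19,0],[41,14],[43,0]]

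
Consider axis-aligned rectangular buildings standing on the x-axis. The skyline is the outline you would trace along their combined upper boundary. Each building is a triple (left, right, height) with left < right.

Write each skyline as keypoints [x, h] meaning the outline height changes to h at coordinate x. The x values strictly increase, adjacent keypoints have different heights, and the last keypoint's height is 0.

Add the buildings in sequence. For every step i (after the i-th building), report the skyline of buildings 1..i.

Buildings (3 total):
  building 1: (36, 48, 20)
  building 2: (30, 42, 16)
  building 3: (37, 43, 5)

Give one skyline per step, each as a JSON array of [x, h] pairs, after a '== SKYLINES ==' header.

== SKYLINES ==
[[36,20],[48,0]]
[[30,16],[36,20],[48,0]]
[[30,16],[36,20],[48,0]]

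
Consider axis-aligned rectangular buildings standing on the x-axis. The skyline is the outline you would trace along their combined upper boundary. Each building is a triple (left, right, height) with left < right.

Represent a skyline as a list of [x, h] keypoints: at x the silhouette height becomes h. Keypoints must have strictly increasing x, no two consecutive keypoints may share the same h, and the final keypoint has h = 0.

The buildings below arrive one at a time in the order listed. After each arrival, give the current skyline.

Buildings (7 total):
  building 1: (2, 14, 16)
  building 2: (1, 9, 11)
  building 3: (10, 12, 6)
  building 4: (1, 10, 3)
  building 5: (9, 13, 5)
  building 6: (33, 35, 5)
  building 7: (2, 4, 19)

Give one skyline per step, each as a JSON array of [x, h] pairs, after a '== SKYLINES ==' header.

== SKYLINES ==
[[2,16],[14,0]]
[[1,11],[2,16],[14,0]]
[[1,11],[2,16],[14,0]]
[[1,11],[2,16],[14,0]]
[[1,11],[2,16],[14,0]]
[[1,11],[2,16],[14,0],[33,5],[35,0]]
[[1,11],[2,19],[4,16],[14,0],[33,5],[35,0]]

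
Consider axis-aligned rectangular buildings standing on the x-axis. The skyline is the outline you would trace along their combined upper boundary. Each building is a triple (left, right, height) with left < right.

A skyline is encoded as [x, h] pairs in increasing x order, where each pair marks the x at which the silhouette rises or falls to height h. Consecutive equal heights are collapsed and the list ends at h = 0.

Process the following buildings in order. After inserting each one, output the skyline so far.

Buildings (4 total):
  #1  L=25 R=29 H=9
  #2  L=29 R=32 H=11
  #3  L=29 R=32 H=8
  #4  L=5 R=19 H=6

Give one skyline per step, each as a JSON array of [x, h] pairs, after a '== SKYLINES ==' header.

== SKYLINES ==
[[25,9],[29,0]]
[[25,9],[29,11],[32,0]]
[[25,9],[29,11],[32,0]]
[[5,6],[19,0],[25,9],[29,11],[32,0]]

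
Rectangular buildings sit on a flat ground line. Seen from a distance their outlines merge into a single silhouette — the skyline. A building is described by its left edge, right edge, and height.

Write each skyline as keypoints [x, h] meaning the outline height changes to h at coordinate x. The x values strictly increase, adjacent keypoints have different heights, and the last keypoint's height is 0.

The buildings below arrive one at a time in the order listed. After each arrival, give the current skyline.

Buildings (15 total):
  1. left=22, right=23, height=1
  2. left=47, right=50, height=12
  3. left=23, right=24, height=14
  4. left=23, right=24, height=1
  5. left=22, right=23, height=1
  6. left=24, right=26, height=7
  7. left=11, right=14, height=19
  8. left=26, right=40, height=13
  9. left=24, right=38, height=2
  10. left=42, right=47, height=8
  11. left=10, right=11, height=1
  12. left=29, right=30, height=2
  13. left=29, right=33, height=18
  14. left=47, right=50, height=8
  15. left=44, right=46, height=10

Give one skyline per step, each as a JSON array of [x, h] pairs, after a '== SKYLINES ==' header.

== SKYLINES ==
[[22,1],[23,0]]
[[22,1],[23,0],[47,12],[50,0]]
[[22,1],[23,14],[24,0],[47,12],[50,0]]
[[22,1],[23,14],[24,0],[47,12],[50,0]]
[[22,1],[23,14],[24,0],[47,12],[50,0]]
[[22,1],[23,14],[24,7],[26,0],[47,12],[50,0]]
[[11,19],[14,0],[22,1],[23,14],[24,7],[26,0],[47,12],[50,0]]
[[11,19],[14,0],[22,1],[23,14],[24,7],[26,13],[40,0],[47,12],[50,0]]
[[11,19],[14,0],[22,1],[23,14],[24,7],[26,13],[40,0],[47,12],[50,0]]
[[11,19],[14,0],[22,1],[23,14],[24,7],[26,13],[40,0],[42,8],[47,12],[50,0]]
[[10,1],[11,19],[14,0],[22,1],[23,14],[24,7],[26,13],[40,0],[42,8],[47,12],[50,0]]
[[10,1],[11,19],[14,0],[22,1],[23,14],[24,7],[26,13],[40,0],[42,8],[47,12],[50,0]]
[[10,1],[11,19],[14,0],[22,1],[23,14],[24,7],[26,13],[29,18],[33,13],[40,0],[42,8],[47,12],[50,0]]
[[10,1],[11,19],[14,0],[22,1],[23,14],[24,7],[26,13],[29,18],[33,13],[40,0],[42,8],[47,12],[50,0]]
[[10,1],[11,19],[14,0],[22,1],[23,14],[24,7],[26,13],[29,18],[33,13],[40,0],[42,8],[44,10],[46,8],[47,12],[50,0]]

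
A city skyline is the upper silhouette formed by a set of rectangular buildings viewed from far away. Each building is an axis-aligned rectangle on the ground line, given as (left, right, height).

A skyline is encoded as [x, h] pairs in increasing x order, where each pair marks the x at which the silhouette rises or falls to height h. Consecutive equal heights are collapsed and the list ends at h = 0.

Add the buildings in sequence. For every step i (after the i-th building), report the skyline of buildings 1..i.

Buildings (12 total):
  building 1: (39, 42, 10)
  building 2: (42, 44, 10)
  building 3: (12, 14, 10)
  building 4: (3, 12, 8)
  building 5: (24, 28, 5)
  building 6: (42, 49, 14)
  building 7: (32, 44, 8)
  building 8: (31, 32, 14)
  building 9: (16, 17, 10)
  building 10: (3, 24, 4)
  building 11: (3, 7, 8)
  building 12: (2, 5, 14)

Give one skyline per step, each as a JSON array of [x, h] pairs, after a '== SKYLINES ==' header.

== SKYLINES ==
[[39,10],[42,0]]
[[39,10],[44,0]]
[[12,10],[14,0],[39,10],[44,0]]
[[3,8],[12,10],[14,0],[39,10],[44,0]]
[[3,8],[12,10],[14,0],[24,5],[28,0],[39,10],[44,0]]
[[3,8],[12,10],[14,0],[24,5],[28,0],[39,10],[42,14],[49,0]]
[[3,8],[12,10],[14,0],[24,5],[28,0],[32,8],[39,10],[42,14],[49,0]]
[[3,8],[12,10],[14,0],[24,5],[28,0],[31,14],[32,8],[39,10],[42,14],[49,0]]
[[3,8],[12,10],[14,0],[16,10],[17,0],[24,5],[28,0],[31,14],[32,8],[39,10],[42,14],[49,0]]
[[3,8],[12,10],[14,4],[16,10],[17,4],[24,5],[28,0],[31,14],[32,8],[39,10],[42,14],[49,0]]
[[3,8],[12,10],[14,4],[16,10],[17,4],[24,5],[28,0],[31,14],[32,8],[39,10],[42,14],[49,0]]
[[2,14],[5,8],[12,10],[14,4],[16,10],[17,4],[24,5],[28,0],[31,14],[32,8],[39,10],[42,14],[49,0]]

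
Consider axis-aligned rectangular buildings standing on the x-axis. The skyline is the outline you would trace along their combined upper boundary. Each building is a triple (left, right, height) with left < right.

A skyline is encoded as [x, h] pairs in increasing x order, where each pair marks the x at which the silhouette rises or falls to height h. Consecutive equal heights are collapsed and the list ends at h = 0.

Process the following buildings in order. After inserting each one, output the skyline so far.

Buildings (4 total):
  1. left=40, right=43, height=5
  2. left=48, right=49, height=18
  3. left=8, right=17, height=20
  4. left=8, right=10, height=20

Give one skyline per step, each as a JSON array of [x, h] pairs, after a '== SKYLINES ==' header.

== SKYLINES ==
[[40,5],[43,0]]
[[40,5],[43,0],[48,18],[49,0]]
[[8,20],[17,0],[40,5],[43,0],[48,18],[49,0]]
[[8,20],[17,0],[40,5],[43,0],[48,18],[49,0]]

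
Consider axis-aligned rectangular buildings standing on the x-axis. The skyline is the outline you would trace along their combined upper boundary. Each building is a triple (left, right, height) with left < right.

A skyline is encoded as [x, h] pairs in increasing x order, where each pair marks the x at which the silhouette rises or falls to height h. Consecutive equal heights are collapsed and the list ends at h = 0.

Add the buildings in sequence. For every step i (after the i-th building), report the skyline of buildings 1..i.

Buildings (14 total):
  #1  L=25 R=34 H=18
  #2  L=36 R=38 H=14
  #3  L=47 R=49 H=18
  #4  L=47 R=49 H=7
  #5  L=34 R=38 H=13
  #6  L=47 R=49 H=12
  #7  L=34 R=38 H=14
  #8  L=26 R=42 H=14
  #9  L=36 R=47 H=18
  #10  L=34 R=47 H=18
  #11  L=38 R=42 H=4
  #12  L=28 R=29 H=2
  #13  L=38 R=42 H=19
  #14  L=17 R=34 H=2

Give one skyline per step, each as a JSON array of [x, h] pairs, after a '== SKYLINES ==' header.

== SKYLINES ==
[[25,18],[34,0]]
[[25,18],[34,0],[36,14],[38,0]]
[[25,18],[34,0],[36,14],[38,0],[47,18],[49,0]]
[[25,18],[34,0],[36,14],[38,0],[47,18],[49,0]]
[[25,18],[34,13],[36,14],[38,0],[47,18],[49,0]]
[[25,18],[34,13],[36,14],[38,0],[47,18],[49,0]]
[[25,18],[34,14],[38,0],[47,18],[49,0]]
[[25,18],[34,14],[42,0],[47,18],[49,0]]
[[25,18],[34,14],[36,18],[49,0]]
[[25,18],[49,0]]
[[25,18],[49,0]]
[[25,18],[49,0]]
[[25,18],[38,19],[42,18],[49,0]]
[[17,2],[25,18],[38,19],[42,18],[49,0]]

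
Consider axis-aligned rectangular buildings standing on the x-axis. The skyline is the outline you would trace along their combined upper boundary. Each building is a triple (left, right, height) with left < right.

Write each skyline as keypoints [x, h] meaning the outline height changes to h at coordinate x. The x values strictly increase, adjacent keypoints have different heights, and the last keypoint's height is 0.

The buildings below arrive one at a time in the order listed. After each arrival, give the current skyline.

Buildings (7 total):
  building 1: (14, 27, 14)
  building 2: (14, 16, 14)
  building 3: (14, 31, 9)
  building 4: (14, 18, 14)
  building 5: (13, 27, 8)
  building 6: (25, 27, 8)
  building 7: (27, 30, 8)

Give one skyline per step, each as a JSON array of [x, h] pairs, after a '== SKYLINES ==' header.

== SKYLINES ==
[[14,14],[27,0]]
[[14,14],[27,0]]
[[14,14],[27,9],[31,0]]
[[14,14],[27,9],[31,0]]
[[13,8],[14,14],[27,9],[31,0]]
[[13,8],[14,14],[27,9],[31,0]]
[[13,8],[14,14],[27,9],[31,0]]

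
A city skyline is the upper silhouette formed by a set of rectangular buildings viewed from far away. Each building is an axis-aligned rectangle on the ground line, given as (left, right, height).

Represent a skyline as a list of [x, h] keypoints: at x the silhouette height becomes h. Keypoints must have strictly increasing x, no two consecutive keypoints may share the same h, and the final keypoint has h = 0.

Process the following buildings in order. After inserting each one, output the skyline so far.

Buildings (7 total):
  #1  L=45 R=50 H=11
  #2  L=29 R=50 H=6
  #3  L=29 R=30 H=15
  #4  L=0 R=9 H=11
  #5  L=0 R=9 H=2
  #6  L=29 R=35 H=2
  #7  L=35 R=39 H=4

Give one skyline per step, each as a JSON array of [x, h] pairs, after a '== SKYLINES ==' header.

== SKYLINES ==
[[45,11],[50,0]]
[[29,6],[45,11],[50,0]]
[[29,15],[30,6],[45,11],[50,0]]
[[0,11],[9,0],[29,15],[30,6],[45,11],[50,0]]
[[0,11],[9,0],[29,15],[30,6],[45,11],[50,0]]
[[0,11],[9,0],[29,15],[30,6],[45,11],[50,0]]
[[0,11],[9,0],[29,15],[30,6],[45,11],[50,0]]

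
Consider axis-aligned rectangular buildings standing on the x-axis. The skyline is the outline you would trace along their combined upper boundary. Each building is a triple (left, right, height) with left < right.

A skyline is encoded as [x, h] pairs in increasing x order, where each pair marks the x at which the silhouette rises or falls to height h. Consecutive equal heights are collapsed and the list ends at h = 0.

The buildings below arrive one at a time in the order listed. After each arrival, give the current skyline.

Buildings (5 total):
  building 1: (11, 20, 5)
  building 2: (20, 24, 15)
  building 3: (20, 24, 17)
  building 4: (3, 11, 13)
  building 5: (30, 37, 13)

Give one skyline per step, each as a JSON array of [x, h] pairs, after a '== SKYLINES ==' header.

== SKYLINES ==
[[11,5],[20,0]]
[[11,5],[20,15],[24,0]]
[[11,5],[20,17],[24,0]]
[[3,13],[11,5],[20,17],[24,0]]
[[3,13],[11,5],[20,17],[24,0],[30,13],[37,0]]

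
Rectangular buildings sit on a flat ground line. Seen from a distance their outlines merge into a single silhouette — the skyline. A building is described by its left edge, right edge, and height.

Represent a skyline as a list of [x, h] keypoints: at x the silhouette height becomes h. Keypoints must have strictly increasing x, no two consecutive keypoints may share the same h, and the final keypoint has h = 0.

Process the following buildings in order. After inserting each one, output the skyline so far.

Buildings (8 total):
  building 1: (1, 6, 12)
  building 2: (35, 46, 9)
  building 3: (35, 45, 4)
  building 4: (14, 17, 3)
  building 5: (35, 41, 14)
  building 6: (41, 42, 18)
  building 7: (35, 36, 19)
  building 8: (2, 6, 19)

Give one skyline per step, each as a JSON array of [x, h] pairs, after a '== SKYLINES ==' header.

== SKYLINES ==
[[1,12],[6,0]]
[[1,12],[6,0],[35,9],[46,0]]
[[1,12],[6,0],[35,9],[46,0]]
[[1,12],[6,0],[14,3],[17,0],[35,9],[46,0]]
[[1,12],[6,0],[14,3],[17,0],[35,14],[41,9],[46,0]]
[[1,12],[6,0],[14,3],[17,0],[35,14],[41,18],[42,9],[46,0]]
[[1,12],[6,0],[14,3],[17,0],[35,19],[36,14],[41,18],[42,9],[46,0]]
[[1,12],[2,19],[6,0],[14,3],[17,0],[35,19],[36,14],[41,18],[42,9],[46,0]]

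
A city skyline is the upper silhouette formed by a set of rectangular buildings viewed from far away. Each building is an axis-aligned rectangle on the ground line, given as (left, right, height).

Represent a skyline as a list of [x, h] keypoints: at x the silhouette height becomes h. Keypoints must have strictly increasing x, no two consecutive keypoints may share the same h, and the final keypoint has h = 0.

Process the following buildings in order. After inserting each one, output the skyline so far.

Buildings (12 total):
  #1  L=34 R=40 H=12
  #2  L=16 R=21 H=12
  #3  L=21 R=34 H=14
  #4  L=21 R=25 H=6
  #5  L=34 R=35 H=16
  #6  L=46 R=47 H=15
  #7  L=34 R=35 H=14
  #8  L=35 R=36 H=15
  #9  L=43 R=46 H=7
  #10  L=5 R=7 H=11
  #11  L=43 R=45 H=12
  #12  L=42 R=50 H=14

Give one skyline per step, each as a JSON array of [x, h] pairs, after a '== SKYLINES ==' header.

== SKYLINES ==
[[34,12],[40,0]]
[[16,12],[21,0],[34,12],[40,0]]
[[16,12],[21,14],[34,12],[40,0]]
[[16,12],[21,14],[34,12],[40,0]]
[[16,12],[21,14],[34,16],[35,12],[40,0]]
[[16,12],[21,14],[34,16],[35,12],[40,0],[46,15],[47,0]]
[[16,12],[21,14],[34,16],[35,12],[40,0],[46,15],[47,0]]
[[16,12],[21,14],[34,16],[35,15],[36,12],[40,0],[46,15],[47,0]]
[[16,12],[21,14],[34,16],[35,15],[36,12],[40,0],[43,7],[46,15],[47,0]]
[[5,11],[7,0],[16,12],[21,14],[34,16],[35,15],[36,12],[40,0],[43,7],[46,15],[47,0]]
[[5,11],[7,0],[16,12],[21,14],[34,16],[35,15],[36,12],[40,0],[43,12],[45,7],[46,15],[47,0]]
[[5,11],[7,0],[16,12],[21,14],[34,16],[35,15],[36,12],[40,0],[42,14],[46,15],[47,14],[50,0]]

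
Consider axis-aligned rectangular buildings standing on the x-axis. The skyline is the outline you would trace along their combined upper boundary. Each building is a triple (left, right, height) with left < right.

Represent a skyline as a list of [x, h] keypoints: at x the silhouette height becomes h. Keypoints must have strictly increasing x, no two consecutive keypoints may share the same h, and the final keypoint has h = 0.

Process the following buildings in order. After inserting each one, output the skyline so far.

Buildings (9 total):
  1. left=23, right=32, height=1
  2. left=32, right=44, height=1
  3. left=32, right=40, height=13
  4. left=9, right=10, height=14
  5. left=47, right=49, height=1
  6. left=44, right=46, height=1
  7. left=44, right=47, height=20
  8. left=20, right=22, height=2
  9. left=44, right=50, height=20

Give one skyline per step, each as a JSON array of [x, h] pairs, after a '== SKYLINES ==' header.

== SKYLINES ==
[[23,1],[32,0]]
[[23,1],[44,0]]
[[23,1],[32,13],[40,1],[44,0]]
[[9,14],[10,0],[23,1],[32,13],[40,1],[44,0]]
[[9,14],[10,0],[23,1],[32,13],[40,1],[44,0],[47,1],[49,0]]
[[9,14],[10,0],[23,1],[32,13],[40,1],[46,0],[47,1],[49,0]]
[[9,14],[10,0],[23,1],[32,13],[40,1],[44,20],[47,1],[49,0]]
[[9,14],[10,0],[20,2],[22,0],[23,1],[32,13],[40,1],[44,20],[47,1],[49,0]]
[[9,14],[10,0],[20,2],[22,0],[23,1],[32,13],[40,1],[44,20],[50,0]]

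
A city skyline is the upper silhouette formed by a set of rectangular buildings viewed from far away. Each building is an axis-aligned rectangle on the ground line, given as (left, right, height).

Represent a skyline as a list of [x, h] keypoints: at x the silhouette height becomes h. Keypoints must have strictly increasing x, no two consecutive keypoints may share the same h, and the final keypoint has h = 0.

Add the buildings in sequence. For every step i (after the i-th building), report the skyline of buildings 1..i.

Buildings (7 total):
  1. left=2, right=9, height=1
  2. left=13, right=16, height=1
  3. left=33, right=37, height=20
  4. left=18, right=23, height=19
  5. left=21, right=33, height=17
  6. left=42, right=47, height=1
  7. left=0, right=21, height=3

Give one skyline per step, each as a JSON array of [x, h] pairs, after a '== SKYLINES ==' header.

== SKYLINES ==
[[2,1],[9,0]]
[[2,1],[9,0],[13,1],[16,0]]
[[2,1],[9,0],[13,1],[16,0],[33,20],[37,0]]
[[2,1],[9,0],[13,1],[16,0],[18,19],[23,0],[33,20],[37,0]]
[[2,1],[9,0],[13,1],[16,0],[18,19],[23,17],[33,20],[37,0]]
[[2,1],[9,0],[13,1],[16,0],[18,19],[23,17],[33,20],[37,0],[42,1],[47,0]]
[[0,3],[18,19],[23,17],[33,20],[37,0],[42,1],[47,0]]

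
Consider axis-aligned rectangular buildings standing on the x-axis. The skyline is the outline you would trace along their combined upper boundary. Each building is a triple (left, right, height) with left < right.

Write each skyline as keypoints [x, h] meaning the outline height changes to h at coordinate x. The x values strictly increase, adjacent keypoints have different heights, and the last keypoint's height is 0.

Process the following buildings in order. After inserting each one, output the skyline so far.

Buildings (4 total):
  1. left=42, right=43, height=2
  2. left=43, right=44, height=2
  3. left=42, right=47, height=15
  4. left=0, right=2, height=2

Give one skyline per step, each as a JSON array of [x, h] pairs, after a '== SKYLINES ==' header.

== SKYLINES ==
[[42,2],[43,0]]
[[42,2],[44,0]]
[[42,15],[47,0]]
[[0,2],[2,0],[42,15],[47,0]]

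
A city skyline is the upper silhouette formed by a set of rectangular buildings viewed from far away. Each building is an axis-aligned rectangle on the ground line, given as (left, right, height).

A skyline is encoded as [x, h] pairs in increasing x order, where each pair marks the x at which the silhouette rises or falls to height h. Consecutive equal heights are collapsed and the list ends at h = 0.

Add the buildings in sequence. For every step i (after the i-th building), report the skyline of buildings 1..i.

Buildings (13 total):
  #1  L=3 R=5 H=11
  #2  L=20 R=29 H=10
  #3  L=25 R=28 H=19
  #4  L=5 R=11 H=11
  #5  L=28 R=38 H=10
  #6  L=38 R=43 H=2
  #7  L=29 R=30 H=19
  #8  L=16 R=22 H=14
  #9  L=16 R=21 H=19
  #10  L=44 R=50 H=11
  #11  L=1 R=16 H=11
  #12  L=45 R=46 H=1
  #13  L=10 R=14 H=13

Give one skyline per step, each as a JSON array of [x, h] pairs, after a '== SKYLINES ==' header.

== SKYLINES ==
[[3,11],[5,0]]
[[3,11],[5,0],[20,10],[29,0]]
[[3,11],[5,0],[20,10],[25,19],[28,10],[29,0]]
[[3,11],[11,0],[20,10],[25,19],[28,10],[29,0]]
[[3,11],[11,0],[20,10],[25,19],[28,10],[38,0]]
[[3,11],[11,0],[20,10],[25,19],[28,10],[38,2],[43,0]]
[[3,11],[11,0],[20,10],[25,19],[28,10],[29,19],[30,10],[38,2],[43,0]]
[[3,11],[11,0],[16,14],[22,10],[25,19],[28,10],[29,19],[30,10],[38,2],[43,0]]
[[3,11],[11,0],[16,19],[21,14],[22,10],[25,19],[28,10],[29,19],[30,10],[38,2],[43,0]]
[[3,11],[11,0],[16,19],[21,14],[22,10],[25,19],[28,10],[29,19],[30,10],[38,2],[43,0],[44,11],[50,0]]
[[1,11],[16,19],[21,14],[22,10],[25,19],[28,10],[29,19],[30,10],[38,2],[43,0],[44,11],[50,0]]
[[1,11],[16,19],[21,14],[22,10],[25,19],[28,10],[29,19],[30,10],[38,2],[43,0],[44,11],[50,0]]
[[1,11],[10,13],[14,11],[16,19],[21,14],[22,10],[25,19],[28,10],[29,19],[30,10],[38,2],[43,0],[44,11],[50,0]]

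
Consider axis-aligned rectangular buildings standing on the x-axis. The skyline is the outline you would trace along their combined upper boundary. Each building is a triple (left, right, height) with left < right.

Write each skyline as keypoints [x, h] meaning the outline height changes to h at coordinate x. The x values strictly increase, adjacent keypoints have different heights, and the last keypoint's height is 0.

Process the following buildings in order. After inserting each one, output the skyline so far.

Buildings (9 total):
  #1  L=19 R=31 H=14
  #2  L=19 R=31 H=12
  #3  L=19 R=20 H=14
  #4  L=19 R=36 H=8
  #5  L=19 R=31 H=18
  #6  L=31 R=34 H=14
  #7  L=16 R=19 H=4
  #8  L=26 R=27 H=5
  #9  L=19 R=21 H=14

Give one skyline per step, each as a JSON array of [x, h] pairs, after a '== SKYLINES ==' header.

== SKYLINES ==
[[19,14],[31,0]]
[[19,14],[31,0]]
[[19,14],[31,0]]
[[19,14],[31,8],[36,0]]
[[19,18],[31,8],[36,0]]
[[19,18],[31,14],[34,8],[36,0]]
[[16,4],[19,18],[31,14],[34,8],[36,0]]
[[16,4],[19,18],[31,14],[34,8],[36,0]]
[[16,4],[19,18],[31,14],[34,8],[36,0]]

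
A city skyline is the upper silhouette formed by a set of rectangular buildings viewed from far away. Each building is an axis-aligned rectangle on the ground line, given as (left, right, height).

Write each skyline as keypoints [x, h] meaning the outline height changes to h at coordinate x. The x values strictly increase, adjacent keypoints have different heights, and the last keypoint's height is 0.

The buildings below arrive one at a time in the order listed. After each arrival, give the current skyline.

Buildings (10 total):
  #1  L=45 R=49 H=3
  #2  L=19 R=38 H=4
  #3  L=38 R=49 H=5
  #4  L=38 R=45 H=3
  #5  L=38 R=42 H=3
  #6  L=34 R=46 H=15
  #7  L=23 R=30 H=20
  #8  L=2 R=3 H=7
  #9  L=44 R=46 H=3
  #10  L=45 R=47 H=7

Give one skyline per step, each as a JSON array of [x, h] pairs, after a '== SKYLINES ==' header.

== SKYLINES ==
[[45,3],[49,0]]
[[19,4],[38,0],[45,3],[49,0]]
[[19,4],[38,5],[49,0]]
[[19,4],[38,5],[49,0]]
[[19,4],[38,5],[49,0]]
[[19,4],[34,15],[46,5],[49,0]]
[[19,4],[23,20],[30,4],[34,15],[46,5],[49,0]]
[[2,7],[3,0],[19,4],[23,20],[30,4],[34,15],[46,5],[49,0]]
[[2,7],[3,0],[19,4],[23,20],[30,4],[34,15],[46,5],[49,0]]
[[2,7],[3,0],[19,4],[23,20],[30,4],[34,15],[46,7],[47,5],[49,0]]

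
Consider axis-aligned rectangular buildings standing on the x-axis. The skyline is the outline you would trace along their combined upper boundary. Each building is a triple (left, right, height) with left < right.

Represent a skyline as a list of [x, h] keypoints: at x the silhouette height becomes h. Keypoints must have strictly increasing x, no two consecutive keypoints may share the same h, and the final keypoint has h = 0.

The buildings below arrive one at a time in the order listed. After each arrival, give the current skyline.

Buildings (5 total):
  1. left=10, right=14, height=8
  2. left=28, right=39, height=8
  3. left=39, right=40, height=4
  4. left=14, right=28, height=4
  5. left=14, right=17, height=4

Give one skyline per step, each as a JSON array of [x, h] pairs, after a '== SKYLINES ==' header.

== SKYLINES ==
[[10,8],[14,0]]
[[10,8],[14,0],[28,8],[39,0]]
[[10,8],[14,0],[28,8],[39,4],[40,0]]
[[10,8],[14,4],[28,8],[39,4],[40,0]]
[[10,8],[14,4],[28,8],[39,4],[40,0]]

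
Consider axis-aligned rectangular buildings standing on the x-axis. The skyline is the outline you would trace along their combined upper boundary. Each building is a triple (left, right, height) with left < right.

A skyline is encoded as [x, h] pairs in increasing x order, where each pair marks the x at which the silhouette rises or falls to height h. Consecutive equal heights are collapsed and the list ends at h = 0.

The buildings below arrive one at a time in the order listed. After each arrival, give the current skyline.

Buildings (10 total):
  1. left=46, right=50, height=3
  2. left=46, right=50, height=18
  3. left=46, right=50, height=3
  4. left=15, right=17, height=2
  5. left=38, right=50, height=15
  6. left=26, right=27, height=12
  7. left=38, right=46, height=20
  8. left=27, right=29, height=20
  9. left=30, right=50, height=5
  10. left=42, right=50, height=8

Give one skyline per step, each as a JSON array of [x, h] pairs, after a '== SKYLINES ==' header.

== SKYLINES ==
[[46,3],[50,0]]
[[46,18],[50,0]]
[[46,18],[50,0]]
[[15,2],[17,0],[46,18],[50,0]]
[[15,2],[17,0],[38,15],[46,18],[50,0]]
[[15,2],[17,0],[26,12],[27,0],[38,15],[46,18],[50,0]]
[[15,2],[17,0],[26,12],[27,0],[38,20],[46,18],[50,0]]
[[15,2],[17,0],[26,12],[27,20],[29,0],[38,20],[46,18],[50,0]]
[[15,2],[17,0],[26,12],[27,20],[29,0],[30,5],[38,20],[46,18],[50,0]]
[[15,2],[17,0],[26,12],[27,20],[29,0],[30,5],[38,20],[46,18],[50,0]]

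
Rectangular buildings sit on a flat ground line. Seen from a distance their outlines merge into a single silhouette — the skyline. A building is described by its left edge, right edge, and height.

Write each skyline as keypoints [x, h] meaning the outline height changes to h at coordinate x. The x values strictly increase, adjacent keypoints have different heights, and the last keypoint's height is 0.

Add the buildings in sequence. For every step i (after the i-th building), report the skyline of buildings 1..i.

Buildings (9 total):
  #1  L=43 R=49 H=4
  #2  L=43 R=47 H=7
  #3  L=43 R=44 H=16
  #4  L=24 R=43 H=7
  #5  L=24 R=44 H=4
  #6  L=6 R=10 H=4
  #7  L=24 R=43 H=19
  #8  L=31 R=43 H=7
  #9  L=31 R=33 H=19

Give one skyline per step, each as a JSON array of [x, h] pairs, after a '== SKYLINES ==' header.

== SKYLINES ==
[[43,4],[49,0]]
[[43,7],[47,4],[49,0]]
[[43,16],[44,7],[47,4],[49,0]]
[[24,7],[43,16],[44,7],[47,4],[49,0]]
[[24,7],[43,16],[44,7],[47,4],[49,0]]
[[6,4],[10,0],[24,7],[43,16],[44,7],[47,4],[49,0]]
[[6,4],[10,0],[24,19],[43,16],[44,7],[47,4],[49,0]]
[[6,4],[10,0],[24,19],[43,16],[44,7],[47,4],[49,0]]
[[6,4],[10,0],[24,19],[43,16],[44,7],[47,4],[49,0]]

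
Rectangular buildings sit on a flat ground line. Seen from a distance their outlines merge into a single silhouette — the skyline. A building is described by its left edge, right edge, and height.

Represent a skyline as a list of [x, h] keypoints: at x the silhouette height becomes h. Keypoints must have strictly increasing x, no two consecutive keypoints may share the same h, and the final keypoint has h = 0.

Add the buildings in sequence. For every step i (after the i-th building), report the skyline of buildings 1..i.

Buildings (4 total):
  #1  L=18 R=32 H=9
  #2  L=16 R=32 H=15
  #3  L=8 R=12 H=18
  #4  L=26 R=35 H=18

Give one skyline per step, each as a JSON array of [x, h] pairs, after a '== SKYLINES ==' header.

== SKYLINES ==
[[18,9],[32,0]]
[[16,15],[32,0]]
[[8,18],[12,0],[16,15],[32,0]]
[[8,18],[12,0],[16,15],[26,18],[35,0]]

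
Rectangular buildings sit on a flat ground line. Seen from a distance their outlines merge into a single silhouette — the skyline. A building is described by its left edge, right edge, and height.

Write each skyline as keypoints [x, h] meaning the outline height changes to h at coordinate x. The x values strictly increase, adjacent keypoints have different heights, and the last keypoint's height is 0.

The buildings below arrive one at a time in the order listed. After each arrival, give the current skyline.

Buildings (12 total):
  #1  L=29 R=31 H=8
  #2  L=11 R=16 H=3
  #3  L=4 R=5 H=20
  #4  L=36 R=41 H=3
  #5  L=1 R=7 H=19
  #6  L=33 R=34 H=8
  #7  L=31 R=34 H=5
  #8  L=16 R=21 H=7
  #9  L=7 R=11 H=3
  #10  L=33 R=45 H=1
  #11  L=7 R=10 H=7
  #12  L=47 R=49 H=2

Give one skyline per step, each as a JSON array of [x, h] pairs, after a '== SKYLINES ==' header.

== SKYLINES ==
[[29,8],[31,0]]
[[11,3],[16,0],[29,8],[31,0]]
[[4,20],[5,0],[11,3],[16,0],[29,8],[31,0]]
[[4,20],[5,0],[11,3],[16,0],[29,8],[31,0],[36,3],[41,0]]
[[1,19],[4,20],[5,19],[7,0],[11,3],[16,0],[29,8],[31,0],[36,3],[41,0]]
[[1,19],[4,20],[5,19],[7,0],[11,3],[16,0],[29,8],[31,0],[33,8],[34,0],[36,3],[41,0]]
[[1,19],[4,20],[5,19],[7,0],[11,3],[16,0],[29,8],[31,5],[33,8],[34,0],[36,3],[41,0]]
[[1,19],[4,20],[5,19],[7,0],[11,3],[16,7],[21,0],[29,8],[31,5],[33,8],[34,0],[36,3],[41,0]]
[[1,19],[4,20],[5,19],[7,3],[16,7],[21,0],[29,8],[31,5],[33,8],[34,0],[36,3],[41,0]]
[[1,19],[4,20],[5,19],[7,3],[16,7],[21,0],[29,8],[31,5],[33,8],[34,1],[36,3],[41,1],[45,0]]
[[1,19],[4,20],[5,19],[7,7],[10,3],[16,7],[21,0],[29,8],[31,5],[33,8],[34,1],[36,3],[41,1],[45,0]]
[[1,19],[4,20],[5,19],[7,7],[10,3],[16,7],[21,0],[29,8],[31,5],[33,8],[34,1],[36,3],[41,1],[45,0],[47,2],[49,0]]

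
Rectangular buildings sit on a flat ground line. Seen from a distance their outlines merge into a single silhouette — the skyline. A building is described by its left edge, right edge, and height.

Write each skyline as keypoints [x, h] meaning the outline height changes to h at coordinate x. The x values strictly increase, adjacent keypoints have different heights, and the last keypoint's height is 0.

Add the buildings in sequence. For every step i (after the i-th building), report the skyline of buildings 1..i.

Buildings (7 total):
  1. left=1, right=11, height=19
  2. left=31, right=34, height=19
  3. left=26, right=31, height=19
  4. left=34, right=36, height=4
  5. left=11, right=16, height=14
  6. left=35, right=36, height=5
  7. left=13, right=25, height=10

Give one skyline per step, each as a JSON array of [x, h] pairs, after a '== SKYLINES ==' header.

== SKYLINES ==
[[1,19],[11,0]]
[[1,19],[11,0],[31,19],[34,0]]
[[1,19],[11,0],[26,19],[34,0]]
[[1,19],[11,0],[26,19],[34,4],[36,0]]
[[1,19],[11,14],[16,0],[26,19],[34,4],[36,0]]
[[1,19],[11,14],[16,0],[26,19],[34,4],[35,5],[36,0]]
[[1,19],[11,14],[16,10],[25,0],[26,19],[34,4],[35,5],[36,0]]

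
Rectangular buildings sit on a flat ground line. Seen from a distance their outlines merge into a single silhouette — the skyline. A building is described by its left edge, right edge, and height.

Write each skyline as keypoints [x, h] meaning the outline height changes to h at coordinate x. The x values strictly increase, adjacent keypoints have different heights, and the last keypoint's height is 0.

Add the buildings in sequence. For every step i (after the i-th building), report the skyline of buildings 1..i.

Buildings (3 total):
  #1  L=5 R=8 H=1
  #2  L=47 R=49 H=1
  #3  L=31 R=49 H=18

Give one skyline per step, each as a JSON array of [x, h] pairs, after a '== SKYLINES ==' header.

== SKYLINES ==
[[5,1],[8,0]]
[[5,1],[8,0],[47,1],[49,0]]
[[5,1],[8,0],[31,18],[49,0]]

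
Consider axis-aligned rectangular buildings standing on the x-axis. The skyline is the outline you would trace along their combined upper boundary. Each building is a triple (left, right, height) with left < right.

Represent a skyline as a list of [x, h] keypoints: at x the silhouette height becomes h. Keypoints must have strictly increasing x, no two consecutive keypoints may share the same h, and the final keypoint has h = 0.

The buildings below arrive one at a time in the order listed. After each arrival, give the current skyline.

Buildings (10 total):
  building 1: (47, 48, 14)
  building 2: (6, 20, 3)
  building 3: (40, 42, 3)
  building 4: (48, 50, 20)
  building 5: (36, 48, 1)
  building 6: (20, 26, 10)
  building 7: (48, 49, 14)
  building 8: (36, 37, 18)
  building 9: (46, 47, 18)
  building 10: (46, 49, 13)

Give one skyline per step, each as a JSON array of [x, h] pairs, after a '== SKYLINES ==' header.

== SKYLINES ==
[[47,14],[48,0]]
[[6,3],[20,0],[47,14],[48,0]]
[[6,3],[20,0],[40,3],[42,0],[47,14],[48,0]]
[[6,3],[20,0],[40,3],[42,0],[47,14],[48,20],[50,0]]
[[6,3],[20,0],[36,1],[40,3],[42,1],[47,14],[48,20],[50,0]]
[[6,3],[20,10],[26,0],[36,1],[40,3],[42,1],[47,14],[48,20],[50,0]]
[[6,3],[20,10],[26,0],[36,1],[40,3],[42,1],[47,14],[48,20],[50,0]]
[[6,3],[20,10],[26,0],[36,18],[37,1],[40,3],[42,1],[47,14],[48,20],[50,0]]
[[6,3],[20,10],[26,0],[36,18],[37,1],[40,3],[42,1],[46,18],[47,14],[48,20],[50,0]]
[[6,3],[20,10],[26,0],[36,18],[37,1],[40,3],[42,1],[46,18],[47,14],[48,20],[50,0]]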